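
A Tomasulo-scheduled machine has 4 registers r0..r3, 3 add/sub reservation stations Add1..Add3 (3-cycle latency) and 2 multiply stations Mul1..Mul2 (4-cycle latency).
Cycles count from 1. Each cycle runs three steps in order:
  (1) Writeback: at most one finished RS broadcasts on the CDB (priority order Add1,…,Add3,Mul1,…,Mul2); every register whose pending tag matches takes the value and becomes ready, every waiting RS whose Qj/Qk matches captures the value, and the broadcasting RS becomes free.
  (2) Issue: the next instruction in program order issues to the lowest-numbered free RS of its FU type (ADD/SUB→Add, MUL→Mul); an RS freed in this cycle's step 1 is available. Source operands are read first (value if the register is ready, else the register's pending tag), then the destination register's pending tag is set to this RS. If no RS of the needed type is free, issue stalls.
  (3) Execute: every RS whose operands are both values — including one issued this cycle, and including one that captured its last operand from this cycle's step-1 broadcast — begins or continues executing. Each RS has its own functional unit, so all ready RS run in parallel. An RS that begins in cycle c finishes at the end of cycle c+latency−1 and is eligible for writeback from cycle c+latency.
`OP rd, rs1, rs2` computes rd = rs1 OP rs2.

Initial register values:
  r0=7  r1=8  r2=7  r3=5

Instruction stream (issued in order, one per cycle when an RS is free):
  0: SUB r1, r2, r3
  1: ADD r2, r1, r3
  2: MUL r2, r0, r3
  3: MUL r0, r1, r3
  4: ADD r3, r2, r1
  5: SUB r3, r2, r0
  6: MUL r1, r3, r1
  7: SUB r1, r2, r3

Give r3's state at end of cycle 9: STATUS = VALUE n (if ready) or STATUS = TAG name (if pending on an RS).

cycle 1: issue SUB r1<-Add1 // r0:7,r1:Add1,r2:7,r3:5
cycle 2: issue ADD r2<-Add2 // r0:7,r1:Add1,r2:Add2,r3:5
cycle 3: issue MUL r2<-Mul1 // r0:7,r1:Add1,r2:Mul1,r3:5
cycle 4: CDB Add1=2; issue MUL r0<-Mul2 // r0:Mul2,r1:2,r2:Mul1,r3:5
cycle 5: issue ADD r3<-Add1 // r0:Mul2,r1:2,r2:Mul1,r3:Add1
cycle 6: issue SUB r3<-Add3 // r0:Mul2,r1:2,r2:Mul1,r3:Add3
cycle 7: CDB Add2=7; stall // r0:Mul2,r1:2,r2:Mul1,r3:Add3
cycle 8: CDB Mul1=35; issue MUL r1<-Mul1 // r0:Mul2,r1:Mul1,r2:35,r3:Add3
cycle 9: CDB Mul2=10; issue SUB r1<-Add2 // r0:10,r1:Add2,r2:35,r3:Add3

STATUS = TAG Add3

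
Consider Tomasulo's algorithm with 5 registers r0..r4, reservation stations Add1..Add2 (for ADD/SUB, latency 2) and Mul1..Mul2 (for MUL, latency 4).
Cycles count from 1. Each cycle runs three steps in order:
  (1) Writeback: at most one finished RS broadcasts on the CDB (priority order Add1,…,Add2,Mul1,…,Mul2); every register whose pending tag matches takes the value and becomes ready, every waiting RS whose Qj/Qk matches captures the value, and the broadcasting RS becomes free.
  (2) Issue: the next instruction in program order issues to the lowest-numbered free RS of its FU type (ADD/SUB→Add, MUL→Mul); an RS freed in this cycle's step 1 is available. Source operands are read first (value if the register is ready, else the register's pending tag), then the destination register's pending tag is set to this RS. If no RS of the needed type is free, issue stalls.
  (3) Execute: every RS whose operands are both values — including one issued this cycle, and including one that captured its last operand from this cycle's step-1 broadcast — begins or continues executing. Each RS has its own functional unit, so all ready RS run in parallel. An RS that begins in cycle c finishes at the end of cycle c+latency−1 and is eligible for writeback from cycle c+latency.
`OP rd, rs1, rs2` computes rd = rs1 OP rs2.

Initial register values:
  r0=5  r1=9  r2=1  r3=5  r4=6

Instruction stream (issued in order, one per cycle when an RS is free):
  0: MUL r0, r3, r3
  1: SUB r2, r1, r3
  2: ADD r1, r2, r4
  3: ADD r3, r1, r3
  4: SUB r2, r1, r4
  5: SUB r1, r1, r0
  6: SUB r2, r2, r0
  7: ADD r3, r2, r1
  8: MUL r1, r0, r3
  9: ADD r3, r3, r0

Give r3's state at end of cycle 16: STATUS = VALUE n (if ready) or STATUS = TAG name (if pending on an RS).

cycle 1: issue MUL r0<-Mul1 // r0:Mul1,r1:9,r2:1,r3:5,r4:6
cycle 2: issue SUB r2<-Add1 // r0:Mul1,r1:9,r2:Add1,r3:5,r4:6
cycle 3: issue ADD r1<-Add2 // r0:Mul1,r1:Add2,r2:Add1,r3:5,r4:6
cycle 4: CDB Add1=4; issue ADD r3<-Add1 // r0:Mul1,r1:Add2,r2:4,r3:Add1,r4:6
cycle 5: CDB Mul1=25; stall // r0:25,r1:Add2,r2:4,r3:Add1,r4:6
cycle 6: CDB Add2=10; issue SUB r2<-Add2 // r0:25,r1:10,r2:Add2,r3:Add1,r4:6
cycle 7: stall // r0:25,r1:10,r2:Add2,r3:Add1,r4:6
cycle 8: CDB Add1=15; issue SUB r1<-Add1 // r0:25,r1:Add1,r2:Add2,r3:15,r4:6
cycle 9: CDB Add2=4; issue SUB r2<-Add2 // r0:25,r1:Add1,r2:Add2,r3:15,r4:6
cycle 10: CDB Add1=-15; issue ADD r3<-Add1 // r0:25,r1:-15,r2:Add2,r3:Add1,r4:6
cycle 11: CDB Add2=-21; issue MUL r1<-Mul1 // r0:25,r1:Mul1,r2:-21,r3:Add1,r4:6
cycle 12: issue ADD r3<-Add2 // r0:25,r1:Mul1,r2:-21,r3:Add2,r4:6
cycle 13: CDB Add1=-36 // r0:25,r1:Mul1,r2:-21,r3:Add2,r4:6
cycle 14: - // r0:25,r1:Mul1,r2:-21,r3:Add2,r4:6
cycle 15: CDB Add2=-11 // r0:25,r1:Mul1,r2:-21,r3:-11,r4:6
cycle 16: - // r0:25,r1:Mul1,r2:-21,r3:-11,r4:6

STATUS = VALUE -11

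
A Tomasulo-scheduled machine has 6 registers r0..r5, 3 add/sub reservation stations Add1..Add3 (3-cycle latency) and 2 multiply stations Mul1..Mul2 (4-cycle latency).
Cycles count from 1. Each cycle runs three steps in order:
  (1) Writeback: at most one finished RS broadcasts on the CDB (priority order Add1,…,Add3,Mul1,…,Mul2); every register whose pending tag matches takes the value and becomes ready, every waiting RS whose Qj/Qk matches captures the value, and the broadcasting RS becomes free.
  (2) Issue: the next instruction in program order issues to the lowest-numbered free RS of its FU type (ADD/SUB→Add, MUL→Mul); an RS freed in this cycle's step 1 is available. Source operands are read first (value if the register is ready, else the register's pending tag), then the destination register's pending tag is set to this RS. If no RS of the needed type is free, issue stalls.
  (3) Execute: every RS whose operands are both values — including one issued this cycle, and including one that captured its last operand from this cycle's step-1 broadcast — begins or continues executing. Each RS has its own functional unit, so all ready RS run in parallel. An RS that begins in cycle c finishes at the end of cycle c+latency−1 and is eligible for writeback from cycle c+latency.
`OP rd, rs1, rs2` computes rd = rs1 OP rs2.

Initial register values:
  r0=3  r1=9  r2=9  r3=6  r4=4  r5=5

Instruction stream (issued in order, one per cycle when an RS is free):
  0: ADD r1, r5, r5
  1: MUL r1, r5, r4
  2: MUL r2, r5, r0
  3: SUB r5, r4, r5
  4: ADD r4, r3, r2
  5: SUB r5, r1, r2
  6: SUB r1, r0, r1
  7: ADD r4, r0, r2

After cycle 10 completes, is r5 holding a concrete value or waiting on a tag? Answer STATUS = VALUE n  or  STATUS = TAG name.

  c1: issue ADD r1<-Add1  regs: r0:3,r1:Add1,r2:9,r3:6,r4:4,r5:5
  c2: issue MUL r1<-Mul1  regs: r0:3,r1:Mul1,r2:9,r3:6,r4:4,r5:5
  c3: issue MUL r2<-Mul2  regs: r0:3,r1:Mul1,r2:Mul2,r3:6,r4:4,r5:5
  c4: CDB Add1=10; issue SUB r5<-Add1  regs: r0:3,r1:Mul1,r2:Mul2,r3:6,r4:4,r5:Add1
  c5: issue ADD r4<-Add2  regs: r0:3,r1:Mul1,r2:Mul2,r3:6,r4:Add2,r5:Add1
  c6: CDB Mul1=20; issue SUB r5<-Add3  regs: r0:3,r1:20,r2:Mul2,r3:6,r4:Add2,r5:Add3
  c7: CDB Add1=-1; issue SUB r1<-Add1  regs: r0:3,r1:Add1,r2:Mul2,r3:6,r4:Add2,r5:Add3
  c8: CDB Mul2=15; stall  regs: r0:3,r1:Add1,r2:15,r3:6,r4:Add2,r5:Add3
  c9: stall  regs: r0:3,r1:Add1,r2:15,r3:6,r4:Add2,r5:Add3
  c10: CDB Add1=-17; issue ADD r4<-Add1  regs: r0:3,r1:-17,r2:15,r3:6,r4:Add1,r5:Add3

STATUS = TAG Add3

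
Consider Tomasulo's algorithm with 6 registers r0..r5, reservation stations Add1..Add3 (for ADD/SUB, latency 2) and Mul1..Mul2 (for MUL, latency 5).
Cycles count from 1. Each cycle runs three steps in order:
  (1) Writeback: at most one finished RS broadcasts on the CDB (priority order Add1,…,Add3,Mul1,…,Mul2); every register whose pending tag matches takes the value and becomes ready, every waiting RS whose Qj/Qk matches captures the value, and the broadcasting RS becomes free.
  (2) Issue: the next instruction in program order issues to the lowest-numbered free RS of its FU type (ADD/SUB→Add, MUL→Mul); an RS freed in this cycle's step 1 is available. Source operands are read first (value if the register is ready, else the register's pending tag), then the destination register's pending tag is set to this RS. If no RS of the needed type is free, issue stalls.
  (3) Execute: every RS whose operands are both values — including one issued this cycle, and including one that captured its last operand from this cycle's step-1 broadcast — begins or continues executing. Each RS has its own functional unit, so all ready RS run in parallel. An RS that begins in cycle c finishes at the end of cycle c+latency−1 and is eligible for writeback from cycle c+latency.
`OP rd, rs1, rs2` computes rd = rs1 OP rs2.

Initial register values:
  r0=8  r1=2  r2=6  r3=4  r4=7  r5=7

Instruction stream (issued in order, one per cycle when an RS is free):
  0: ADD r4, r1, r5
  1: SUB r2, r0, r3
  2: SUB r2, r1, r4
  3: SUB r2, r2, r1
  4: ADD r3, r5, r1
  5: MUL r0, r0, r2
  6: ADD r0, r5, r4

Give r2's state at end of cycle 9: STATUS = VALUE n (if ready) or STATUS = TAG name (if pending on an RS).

STATUS = VALUE -9

cycle 1: issue ADD r4<-Add1 // r0:8,r1:2,r2:6,r3:4,r4:Add1,r5:7
cycle 2: issue SUB r2<-Add2 // r0:8,r1:2,r2:Add2,r3:4,r4:Add1,r5:7
cycle 3: CDB Add1=9; issue SUB r2<-Add1 // r0:8,r1:2,r2:Add1,r3:4,r4:9,r5:7
cycle 4: CDB Add2=4; issue SUB r2<-Add2 // r0:8,r1:2,r2:Add2,r3:4,r4:9,r5:7
cycle 5: CDB Add1=-7; issue ADD r3<-Add1 // r0:8,r1:2,r2:Add2,r3:Add1,r4:9,r5:7
cycle 6: issue MUL r0<-Mul1 // r0:Mul1,r1:2,r2:Add2,r3:Add1,r4:9,r5:7
cycle 7: CDB Add1=9; issue ADD r0<-Add1 // r0:Add1,r1:2,r2:Add2,r3:9,r4:9,r5:7
cycle 8: CDB Add2=-9 // r0:Add1,r1:2,r2:-9,r3:9,r4:9,r5:7
cycle 9: CDB Add1=16 // r0:16,r1:2,r2:-9,r3:9,r4:9,r5:7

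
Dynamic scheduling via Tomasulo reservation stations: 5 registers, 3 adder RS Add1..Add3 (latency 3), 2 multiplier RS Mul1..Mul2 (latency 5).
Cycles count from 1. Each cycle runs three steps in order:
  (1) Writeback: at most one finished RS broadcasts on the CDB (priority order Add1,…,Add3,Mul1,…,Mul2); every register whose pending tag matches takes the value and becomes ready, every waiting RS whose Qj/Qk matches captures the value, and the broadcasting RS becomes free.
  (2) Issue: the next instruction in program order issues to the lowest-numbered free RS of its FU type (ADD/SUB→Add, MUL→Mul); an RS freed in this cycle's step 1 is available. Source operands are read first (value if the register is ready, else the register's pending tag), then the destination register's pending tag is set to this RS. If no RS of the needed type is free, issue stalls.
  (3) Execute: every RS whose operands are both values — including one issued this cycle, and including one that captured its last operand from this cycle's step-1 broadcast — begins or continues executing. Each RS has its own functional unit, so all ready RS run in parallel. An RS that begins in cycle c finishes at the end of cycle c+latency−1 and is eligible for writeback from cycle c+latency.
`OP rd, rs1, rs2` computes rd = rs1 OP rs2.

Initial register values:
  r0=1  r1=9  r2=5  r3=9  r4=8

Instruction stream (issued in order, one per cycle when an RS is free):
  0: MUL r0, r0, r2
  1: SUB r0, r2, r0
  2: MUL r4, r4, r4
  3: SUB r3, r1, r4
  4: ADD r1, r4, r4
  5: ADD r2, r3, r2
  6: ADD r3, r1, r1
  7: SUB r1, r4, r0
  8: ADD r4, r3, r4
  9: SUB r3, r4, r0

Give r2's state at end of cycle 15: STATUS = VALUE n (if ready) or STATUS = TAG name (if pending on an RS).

  c1: issue MUL r0<-Mul1  regs: r0:Mul1,r1:9,r2:5,r3:9,r4:8
  c2: issue SUB r0<-Add1  regs: r0:Add1,r1:9,r2:5,r3:9,r4:8
  c3: issue MUL r4<-Mul2  regs: r0:Add1,r1:9,r2:5,r3:9,r4:Mul2
  c4: issue SUB r3<-Add2  regs: r0:Add1,r1:9,r2:5,r3:Add2,r4:Mul2
  c5: issue ADD r1<-Add3  regs: r0:Add1,r1:Add3,r2:5,r3:Add2,r4:Mul2
  c6: CDB Mul1=5; stall  regs: r0:Add1,r1:Add3,r2:5,r3:Add2,r4:Mul2
  c7: stall  regs: r0:Add1,r1:Add3,r2:5,r3:Add2,r4:Mul2
  c8: CDB Mul2=64; stall  regs: r0:Add1,r1:Add3,r2:5,r3:Add2,r4:64
  c9: CDB Add1=0; issue ADD r2<-Add1  regs: r0:0,r1:Add3,r2:Add1,r3:Add2,r4:64
  c10: stall  regs: r0:0,r1:Add3,r2:Add1,r3:Add2,r4:64
  c11: CDB Add2=-55; issue ADD r3<-Add2  regs: r0:0,r1:Add3,r2:Add1,r3:Add2,r4:64
  c12: CDB Add3=128; issue SUB r1<-Add3  regs: r0:0,r1:Add3,r2:Add1,r3:Add2,r4:64
  c13: stall  regs: r0:0,r1:Add3,r2:Add1,r3:Add2,r4:64
  c14: CDB Add1=-50; issue ADD r4<-Add1  regs: r0:0,r1:Add3,r2:-50,r3:Add2,r4:Add1
  c15: CDB Add2=256; issue SUB r3<-Add2  regs: r0:0,r1:Add3,r2:-50,r3:Add2,r4:Add1

STATUS = VALUE -50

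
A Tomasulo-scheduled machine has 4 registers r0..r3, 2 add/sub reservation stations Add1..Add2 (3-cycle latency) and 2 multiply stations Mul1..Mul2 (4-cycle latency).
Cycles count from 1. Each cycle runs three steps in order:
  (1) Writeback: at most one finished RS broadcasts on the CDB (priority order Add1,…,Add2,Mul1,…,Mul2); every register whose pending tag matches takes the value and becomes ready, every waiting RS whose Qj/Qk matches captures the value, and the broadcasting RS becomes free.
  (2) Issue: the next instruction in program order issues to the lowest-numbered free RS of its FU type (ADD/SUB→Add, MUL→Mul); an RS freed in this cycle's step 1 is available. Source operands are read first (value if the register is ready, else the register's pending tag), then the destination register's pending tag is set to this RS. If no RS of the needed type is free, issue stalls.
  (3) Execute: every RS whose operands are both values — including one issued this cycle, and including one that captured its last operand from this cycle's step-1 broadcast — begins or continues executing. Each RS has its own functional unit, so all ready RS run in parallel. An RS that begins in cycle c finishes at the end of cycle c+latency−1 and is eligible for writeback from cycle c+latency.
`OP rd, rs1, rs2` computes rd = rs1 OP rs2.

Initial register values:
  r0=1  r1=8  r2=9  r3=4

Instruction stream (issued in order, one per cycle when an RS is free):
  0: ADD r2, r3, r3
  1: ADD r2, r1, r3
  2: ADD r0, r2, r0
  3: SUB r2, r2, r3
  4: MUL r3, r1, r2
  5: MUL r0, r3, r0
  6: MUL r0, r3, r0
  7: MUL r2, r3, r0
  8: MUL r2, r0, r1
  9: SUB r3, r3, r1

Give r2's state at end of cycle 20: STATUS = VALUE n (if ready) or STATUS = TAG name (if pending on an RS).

c1: issue ADD r2<-Add1 | r0:1,r1:8,r2:Add1,r3:4
c2: issue ADD r2<-Add2 | r0:1,r1:8,r2:Add2,r3:4
c3: stall | r0:1,r1:8,r2:Add2,r3:4
c4: CDB Add1=8; issue ADD r0<-Add1 | r0:Add1,r1:8,r2:Add2,r3:4
c5: CDB Add2=12; issue SUB r2<-Add2 | r0:Add1,r1:8,r2:Add2,r3:4
c6: issue MUL r3<-Mul1 | r0:Add1,r1:8,r2:Add2,r3:Mul1
c7: issue MUL r0<-Mul2 | r0:Mul2,r1:8,r2:Add2,r3:Mul1
c8: CDB Add1=13; stall | r0:Mul2,r1:8,r2:Add2,r3:Mul1
c9: CDB Add2=8; stall | r0:Mul2,r1:8,r2:8,r3:Mul1
c10: stall | r0:Mul2,r1:8,r2:8,r3:Mul1
c11: stall | r0:Mul2,r1:8,r2:8,r3:Mul1
c12: stall | r0:Mul2,r1:8,r2:8,r3:Mul1
c13: CDB Mul1=64; issue MUL r0<-Mul1 | r0:Mul1,r1:8,r2:8,r3:64
c14: stall | r0:Mul1,r1:8,r2:8,r3:64
c15: stall | r0:Mul1,r1:8,r2:8,r3:64
c16: stall | r0:Mul1,r1:8,r2:8,r3:64
c17: CDB Mul2=832; issue MUL r2<-Mul2 | r0:Mul1,r1:8,r2:Mul2,r3:64
c18: stall | r0:Mul1,r1:8,r2:Mul2,r3:64
c19: stall | r0:Mul1,r1:8,r2:Mul2,r3:64
c20: stall | r0:Mul1,r1:8,r2:Mul2,r3:64

STATUS = TAG Mul2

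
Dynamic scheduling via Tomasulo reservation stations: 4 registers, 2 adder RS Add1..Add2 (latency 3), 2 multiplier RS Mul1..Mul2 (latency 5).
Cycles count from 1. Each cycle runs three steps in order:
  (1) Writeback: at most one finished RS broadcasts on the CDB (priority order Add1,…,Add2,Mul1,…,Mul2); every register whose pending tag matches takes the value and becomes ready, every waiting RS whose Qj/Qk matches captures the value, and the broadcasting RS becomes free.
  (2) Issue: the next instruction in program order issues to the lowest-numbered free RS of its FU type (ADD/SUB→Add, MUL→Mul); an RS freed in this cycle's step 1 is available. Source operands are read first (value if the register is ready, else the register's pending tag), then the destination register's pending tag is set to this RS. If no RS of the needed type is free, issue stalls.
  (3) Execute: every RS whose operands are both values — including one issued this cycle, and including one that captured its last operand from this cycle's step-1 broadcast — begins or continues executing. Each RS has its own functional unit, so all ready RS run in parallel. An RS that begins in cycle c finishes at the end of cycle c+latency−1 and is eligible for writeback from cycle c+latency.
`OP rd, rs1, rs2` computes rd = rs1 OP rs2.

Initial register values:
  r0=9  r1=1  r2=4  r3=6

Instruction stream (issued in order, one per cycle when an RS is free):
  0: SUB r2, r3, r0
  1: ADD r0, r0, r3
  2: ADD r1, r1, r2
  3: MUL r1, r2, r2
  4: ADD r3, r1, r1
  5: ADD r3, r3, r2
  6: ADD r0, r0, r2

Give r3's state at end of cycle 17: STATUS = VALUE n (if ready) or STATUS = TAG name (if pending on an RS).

  c1: issue SUB r2<-Add1  regs: r0:9,r1:1,r2:Add1,r3:6
  c2: issue ADD r0<-Add2  regs: r0:Add2,r1:1,r2:Add1,r3:6
  c3: stall  regs: r0:Add2,r1:1,r2:Add1,r3:6
  c4: CDB Add1=-3; issue ADD r1<-Add1  regs: r0:Add2,r1:Add1,r2:-3,r3:6
  c5: CDB Add2=15; issue MUL r1<-Mul1  regs: r0:15,r1:Mul1,r2:-3,r3:6
  c6: issue ADD r3<-Add2  regs: r0:15,r1:Mul1,r2:-3,r3:Add2
  c7: CDB Add1=-2; issue ADD r3<-Add1  regs: r0:15,r1:Mul1,r2:-3,r3:Add1
  c8: stall  regs: r0:15,r1:Mul1,r2:-3,r3:Add1
  c9: stall  regs: r0:15,r1:Mul1,r2:-3,r3:Add1
  c10: CDB Mul1=9; stall  regs: r0:15,r1:9,r2:-3,r3:Add1
  c11: stall  regs: r0:15,r1:9,r2:-3,r3:Add1
  c12: stall  regs: r0:15,r1:9,r2:-3,r3:Add1
  c13: CDB Add2=18; issue ADD r0<-Add2  regs: r0:Add2,r1:9,r2:-3,r3:Add1
  c14: -  regs: r0:Add2,r1:9,r2:-3,r3:Add1
  c15: -  regs: r0:Add2,r1:9,r2:-3,r3:Add1
  c16: CDB Add1=15  regs: r0:Add2,r1:9,r2:-3,r3:15
  c17: CDB Add2=12  regs: r0:12,r1:9,r2:-3,r3:15

STATUS = VALUE 15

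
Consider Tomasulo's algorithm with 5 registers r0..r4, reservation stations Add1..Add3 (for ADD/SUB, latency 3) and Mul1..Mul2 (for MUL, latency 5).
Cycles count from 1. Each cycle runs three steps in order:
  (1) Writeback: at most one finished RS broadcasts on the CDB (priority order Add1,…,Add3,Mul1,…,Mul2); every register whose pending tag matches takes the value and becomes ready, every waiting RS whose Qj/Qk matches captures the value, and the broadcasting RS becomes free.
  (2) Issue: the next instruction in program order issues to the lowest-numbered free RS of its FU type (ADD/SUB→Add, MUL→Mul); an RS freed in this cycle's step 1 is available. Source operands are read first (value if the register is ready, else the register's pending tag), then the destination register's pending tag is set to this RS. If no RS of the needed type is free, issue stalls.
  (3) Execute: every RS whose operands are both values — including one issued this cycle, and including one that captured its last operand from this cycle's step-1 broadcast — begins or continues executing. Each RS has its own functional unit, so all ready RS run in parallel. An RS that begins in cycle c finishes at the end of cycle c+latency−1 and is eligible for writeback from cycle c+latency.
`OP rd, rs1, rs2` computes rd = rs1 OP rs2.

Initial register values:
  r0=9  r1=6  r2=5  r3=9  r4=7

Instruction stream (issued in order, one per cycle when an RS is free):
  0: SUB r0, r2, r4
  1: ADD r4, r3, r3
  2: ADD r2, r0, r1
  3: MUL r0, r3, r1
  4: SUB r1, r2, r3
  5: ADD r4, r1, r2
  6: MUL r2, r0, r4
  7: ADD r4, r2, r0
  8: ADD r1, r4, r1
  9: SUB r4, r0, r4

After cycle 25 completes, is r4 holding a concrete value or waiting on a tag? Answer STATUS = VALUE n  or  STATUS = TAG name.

  c1: issue SUB r0<-Add1  regs: r0:Add1,r1:6,r2:5,r3:9,r4:7
  c2: issue ADD r4<-Add2  regs: r0:Add1,r1:6,r2:5,r3:9,r4:Add2
  c3: issue ADD r2<-Add3  regs: r0:Add1,r1:6,r2:Add3,r3:9,r4:Add2
  c4: CDB Add1=-2; issue MUL r0<-Mul1  regs: r0:Mul1,r1:6,r2:Add3,r3:9,r4:Add2
  c5: CDB Add2=18; issue SUB r1<-Add1  regs: r0:Mul1,r1:Add1,r2:Add3,r3:9,r4:18
  c6: issue ADD r4<-Add2  regs: r0:Mul1,r1:Add1,r2:Add3,r3:9,r4:Add2
  c7: CDB Add3=4; issue MUL r2<-Mul2  regs: r0:Mul1,r1:Add1,r2:Mul2,r3:9,r4:Add2
  c8: issue ADD r4<-Add3  regs: r0:Mul1,r1:Add1,r2:Mul2,r3:9,r4:Add3
  c9: CDB Mul1=54; stall  regs: r0:54,r1:Add1,r2:Mul2,r3:9,r4:Add3
  c10: CDB Add1=-5; issue ADD r1<-Add1  regs: r0:54,r1:Add1,r2:Mul2,r3:9,r4:Add3
  c11: stall  regs: r0:54,r1:Add1,r2:Mul2,r3:9,r4:Add3
  c12: stall  regs: r0:54,r1:Add1,r2:Mul2,r3:9,r4:Add3
  c13: CDB Add2=-1; issue SUB r4<-Add2  regs: r0:54,r1:Add1,r2:Mul2,r3:9,r4:Add2
  c14: -  regs: r0:54,r1:Add1,r2:Mul2,r3:9,r4:Add2
  c15: -  regs: r0:54,r1:Add1,r2:Mul2,r3:9,r4:Add2
  c16: -  regs: r0:54,r1:Add1,r2:Mul2,r3:9,r4:Add2
  c17: -  regs: r0:54,r1:Add1,r2:Mul2,r3:9,r4:Add2
  c18: CDB Mul2=-54  regs: r0:54,r1:Add1,r2:-54,r3:9,r4:Add2
  c19: -  regs: r0:54,r1:Add1,r2:-54,r3:9,r4:Add2
  c20: -  regs: r0:54,r1:Add1,r2:-54,r3:9,r4:Add2
  c21: CDB Add3=0  regs: r0:54,r1:Add1,r2:-54,r3:9,r4:Add2
  c22: -  regs: r0:54,r1:Add1,r2:-54,r3:9,r4:Add2
  c23: -  regs: r0:54,r1:Add1,r2:-54,r3:9,r4:Add2
  c24: CDB Add1=-5  regs: r0:54,r1:-5,r2:-54,r3:9,r4:Add2
  c25: CDB Add2=54  regs: r0:54,r1:-5,r2:-54,r3:9,r4:54

STATUS = VALUE 54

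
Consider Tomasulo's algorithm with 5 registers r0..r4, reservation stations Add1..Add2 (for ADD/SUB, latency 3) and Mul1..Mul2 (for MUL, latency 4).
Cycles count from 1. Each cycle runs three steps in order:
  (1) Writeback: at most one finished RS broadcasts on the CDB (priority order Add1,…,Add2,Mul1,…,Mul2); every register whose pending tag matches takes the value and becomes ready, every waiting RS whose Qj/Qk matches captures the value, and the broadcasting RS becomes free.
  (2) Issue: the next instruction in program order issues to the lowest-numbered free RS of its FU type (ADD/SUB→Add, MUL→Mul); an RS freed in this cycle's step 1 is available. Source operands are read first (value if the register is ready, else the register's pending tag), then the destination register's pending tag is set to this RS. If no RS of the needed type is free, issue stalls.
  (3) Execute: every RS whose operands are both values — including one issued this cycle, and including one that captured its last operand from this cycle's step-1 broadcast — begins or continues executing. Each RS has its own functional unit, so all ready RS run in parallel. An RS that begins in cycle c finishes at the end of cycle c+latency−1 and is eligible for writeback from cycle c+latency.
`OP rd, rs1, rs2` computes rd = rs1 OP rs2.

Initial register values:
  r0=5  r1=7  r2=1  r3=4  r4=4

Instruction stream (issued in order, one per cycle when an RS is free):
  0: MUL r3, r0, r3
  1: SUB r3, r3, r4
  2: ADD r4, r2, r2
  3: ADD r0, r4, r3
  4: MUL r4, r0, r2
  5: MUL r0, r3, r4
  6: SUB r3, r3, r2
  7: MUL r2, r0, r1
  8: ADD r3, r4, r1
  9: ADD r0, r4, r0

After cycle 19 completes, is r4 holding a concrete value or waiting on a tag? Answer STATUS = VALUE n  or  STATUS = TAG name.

STATUS = VALUE 18

cycle 1: issue MUL r3<-Mul1 // r0:5,r1:7,r2:1,r3:Mul1,r4:4
cycle 2: issue SUB r3<-Add1 // r0:5,r1:7,r2:1,r3:Add1,r4:4
cycle 3: issue ADD r4<-Add2 // r0:5,r1:7,r2:1,r3:Add1,r4:Add2
cycle 4: stall // r0:5,r1:7,r2:1,r3:Add1,r4:Add2
cycle 5: CDB Mul1=20; stall // r0:5,r1:7,r2:1,r3:Add1,r4:Add2
cycle 6: CDB Add2=2; issue ADD r0<-Add2 // r0:Add2,r1:7,r2:1,r3:Add1,r4:2
cycle 7: issue MUL r4<-Mul1 // r0:Add2,r1:7,r2:1,r3:Add1,r4:Mul1
cycle 8: CDB Add1=16; issue MUL r0<-Mul2 // r0:Mul2,r1:7,r2:1,r3:16,r4:Mul1
cycle 9: issue SUB r3<-Add1 // r0:Mul2,r1:7,r2:1,r3:Add1,r4:Mul1
cycle 10: stall // r0:Mul2,r1:7,r2:1,r3:Add1,r4:Mul1
cycle 11: CDB Add2=18; stall // r0:Mul2,r1:7,r2:1,r3:Add1,r4:Mul1
cycle 12: CDB Add1=15; stall // r0:Mul2,r1:7,r2:1,r3:15,r4:Mul1
cycle 13: stall // r0:Mul2,r1:7,r2:1,r3:15,r4:Mul1
cycle 14: stall // r0:Mul2,r1:7,r2:1,r3:15,r4:Mul1
cycle 15: CDB Mul1=18; issue MUL r2<-Mul1 // r0:Mul2,r1:7,r2:Mul1,r3:15,r4:18
cycle 16: issue ADD r3<-Add1 // r0:Mul2,r1:7,r2:Mul1,r3:Add1,r4:18
cycle 17: issue ADD r0<-Add2 // r0:Add2,r1:7,r2:Mul1,r3:Add1,r4:18
cycle 18: - // r0:Add2,r1:7,r2:Mul1,r3:Add1,r4:18
cycle 19: CDB Add1=25 // r0:Add2,r1:7,r2:Mul1,r3:25,r4:18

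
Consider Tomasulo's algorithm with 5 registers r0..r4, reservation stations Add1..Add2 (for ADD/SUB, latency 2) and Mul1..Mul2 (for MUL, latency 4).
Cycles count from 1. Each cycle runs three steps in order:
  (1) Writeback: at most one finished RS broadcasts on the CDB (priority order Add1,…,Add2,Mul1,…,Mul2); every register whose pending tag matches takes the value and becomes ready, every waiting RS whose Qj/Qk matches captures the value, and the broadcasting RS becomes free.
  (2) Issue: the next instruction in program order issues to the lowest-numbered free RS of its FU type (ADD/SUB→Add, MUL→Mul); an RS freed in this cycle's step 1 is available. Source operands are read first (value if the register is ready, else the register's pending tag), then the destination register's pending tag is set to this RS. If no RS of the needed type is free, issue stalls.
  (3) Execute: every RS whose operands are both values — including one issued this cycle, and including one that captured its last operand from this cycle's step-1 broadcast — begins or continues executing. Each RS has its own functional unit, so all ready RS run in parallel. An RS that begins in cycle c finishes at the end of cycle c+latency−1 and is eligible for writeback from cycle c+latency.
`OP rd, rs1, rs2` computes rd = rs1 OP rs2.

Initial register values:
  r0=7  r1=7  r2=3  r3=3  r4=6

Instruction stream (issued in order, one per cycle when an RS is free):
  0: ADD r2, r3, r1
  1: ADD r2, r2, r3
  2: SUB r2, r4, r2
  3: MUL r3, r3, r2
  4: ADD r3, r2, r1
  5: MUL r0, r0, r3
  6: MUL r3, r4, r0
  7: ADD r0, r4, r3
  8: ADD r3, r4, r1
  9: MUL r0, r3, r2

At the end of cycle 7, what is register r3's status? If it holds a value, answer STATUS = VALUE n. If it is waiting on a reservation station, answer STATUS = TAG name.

STATUS = TAG Add2

cycle 1: issue ADD r2<-Add1 // r0:7,r1:7,r2:Add1,r3:3,r4:6
cycle 2: issue ADD r2<-Add2 // r0:7,r1:7,r2:Add2,r3:3,r4:6
cycle 3: CDB Add1=10; issue SUB r2<-Add1 // r0:7,r1:7,r2:Add1,r3:3,r4:6
cycle 4: issue MUL r3<-Mul1 // r0:7,r1:7,r2:Add1,r3:Mul1,r4:6
cycle 5: CDB Add2=13; issue ADD r3<-Add2 // r0:7,r1:7,r2:Add1,r3:Add2,r4:6
cycle 6: issue MUL r0<-Mul2 // r0:Mul2,r1:7,r2:Add1,r3:Add2,r4:6
cycle 7: CDB Add1=-7; stall // r0:Mul2,r1:7,r2:-7,r3:Add2,r4:6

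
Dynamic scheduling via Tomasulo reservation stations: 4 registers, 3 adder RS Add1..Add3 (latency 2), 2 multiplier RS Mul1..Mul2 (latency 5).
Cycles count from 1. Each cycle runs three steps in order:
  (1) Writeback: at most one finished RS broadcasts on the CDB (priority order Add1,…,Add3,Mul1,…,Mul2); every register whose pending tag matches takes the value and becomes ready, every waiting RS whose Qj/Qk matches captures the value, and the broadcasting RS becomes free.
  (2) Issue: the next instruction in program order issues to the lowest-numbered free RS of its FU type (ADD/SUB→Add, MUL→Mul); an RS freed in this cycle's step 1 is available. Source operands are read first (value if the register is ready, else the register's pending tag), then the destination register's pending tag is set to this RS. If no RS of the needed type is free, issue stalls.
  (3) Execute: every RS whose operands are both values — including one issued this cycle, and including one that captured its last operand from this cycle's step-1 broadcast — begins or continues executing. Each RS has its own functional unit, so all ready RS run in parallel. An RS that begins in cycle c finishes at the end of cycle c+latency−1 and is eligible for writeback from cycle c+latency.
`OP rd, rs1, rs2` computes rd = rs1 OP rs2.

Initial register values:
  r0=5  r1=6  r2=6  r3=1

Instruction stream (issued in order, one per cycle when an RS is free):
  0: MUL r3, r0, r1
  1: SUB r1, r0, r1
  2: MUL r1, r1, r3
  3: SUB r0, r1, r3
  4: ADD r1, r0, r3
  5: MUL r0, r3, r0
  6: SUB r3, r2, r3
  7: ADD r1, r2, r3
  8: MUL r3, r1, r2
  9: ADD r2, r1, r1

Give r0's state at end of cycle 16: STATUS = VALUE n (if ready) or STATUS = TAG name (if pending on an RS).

STATUS = TAG Mul1

c1: issue MUL r3<-Mul1 | r0:5,r1:6,r2:6,r3:Mul1
c2: issue SUB r1<-Add1 | r0:5,r1:Add1,r2:6,r3:Mul1
c3: issue MUL r1<-Mul2 | r0:5,r1:Mul2,r2:6,r3:Mul1
c4: CDB Add1=-1; issue SUB r0<-Add1 | r0:Add1,r1:Mul2,r2:6,r3:Mul1
c5: issue ADD r1<-Add2 | r0:Add1,r1:Add2,r2:6,r3:Mul1
c6: CDB Mul1=30; issue MUL r0<-Mul1 | r0:Mul1,r1:Add2,r2:6,r3:30
c7: issue SUB r3<-Add3 | r0:Mul1,r1:Add2,r2:6,r3:Add3
c8: stall | r0:Mul1,r1:Add2,r2:6,r3:Add3
c9: CDB Add3=-24; issue ADD r1<-Add3 | r0:Mul1,r1:Add3,r2:6,r3:-24
c10: stall | r0:Mul1,r1:Add3,r2:6,r3:-24
c11: CDB Add3=-18; stall | r0:Mul1,r1:-18,r2:6,r3:-24
c12: CDB Mul2=-30; issue MUL r3<-Mul2 | r0:Mul1,r1:-18,r2:6,r3:Mul2
c13: issue ADD r2<-Add3 | r0:Mul1,r1:-18,r2:Add3,r3:Mul2
c14: CDB Add1=-60 | r0:Mul1,r1:-18,r2:Add3,r3:Mul2
c15: CDB Add3=-36 | r0:Mul1,r1:-18,r2:-36,r3:Mul2
c16: CDB Add2=-30 | r0:Mul1,r1:-18,r2:-36,r3:Mul2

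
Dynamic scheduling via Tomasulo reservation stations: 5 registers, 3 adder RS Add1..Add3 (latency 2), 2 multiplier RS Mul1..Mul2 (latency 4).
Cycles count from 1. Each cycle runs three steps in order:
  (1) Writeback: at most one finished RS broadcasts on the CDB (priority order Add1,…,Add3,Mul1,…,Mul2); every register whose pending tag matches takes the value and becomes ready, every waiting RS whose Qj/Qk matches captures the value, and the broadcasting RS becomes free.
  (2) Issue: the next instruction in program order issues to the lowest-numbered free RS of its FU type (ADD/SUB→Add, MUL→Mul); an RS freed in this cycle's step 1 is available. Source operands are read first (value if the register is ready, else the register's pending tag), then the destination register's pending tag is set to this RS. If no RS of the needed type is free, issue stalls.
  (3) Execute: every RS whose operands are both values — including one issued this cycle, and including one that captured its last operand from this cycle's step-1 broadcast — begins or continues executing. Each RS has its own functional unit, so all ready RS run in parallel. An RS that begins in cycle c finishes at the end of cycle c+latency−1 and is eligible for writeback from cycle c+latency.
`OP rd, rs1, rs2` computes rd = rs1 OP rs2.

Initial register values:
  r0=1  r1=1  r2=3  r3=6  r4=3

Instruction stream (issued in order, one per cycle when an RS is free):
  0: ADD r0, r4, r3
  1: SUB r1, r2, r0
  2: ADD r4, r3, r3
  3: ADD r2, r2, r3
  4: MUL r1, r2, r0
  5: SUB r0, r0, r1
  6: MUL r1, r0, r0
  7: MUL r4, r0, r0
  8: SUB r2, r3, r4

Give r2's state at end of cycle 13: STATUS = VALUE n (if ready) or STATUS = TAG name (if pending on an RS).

c1: issue ADD r0<-Add1 | r0:Add1,r1:1,r2:3,r3:6,r4:3
c2: issue SUB r1<-Add2 | r0:Add1,r1:Add2,r2:3,r3:6,r4:3
c3: CDB Add1=9; issue ADD r4<-Add1 | r0:9,r1:Add2,r2:3,r3:6,r4:Add1
c4: issue ADD r2<-Add3 | r0:9,r1:Add2,r2:Add3,r3:6,r4:Add1
c5: CDB Add1=12; issue MUL r1<-Mul1 | r0:9,r1:Mul1,r2:Add3,r3:6,r4:12
c6: CDB Add2=-6; issue SUB r0<-Add1 | r0:Add1,r1:Mul1,r2:Add3,r3:6,r4:12
c7: CDB Add3=9; issue MUL r1<-Mul2 | r0:Add1,r1:Mul2,r2:9,r3:6,r4:12
c8: stall | r0:Add1,r1:Mul2,r2:9,r3:6,r4:12
c9: stall | r0:Add1,r1:Mul2,r2:9,r3:6,r4:12
c10: stall | r0:Add1,r1:Mul2,r2:9,r3:6,r4:12
c11: CDB Mul1=81; issue MUL r4<-Mul1 | r0:Add1,r1:Mul2,r2:9,r3:6,r4:Mul1
c12: issue SUB r2<-Add2 | r0:Add1,r1:Mul2,r2:Add2,r3:6,r4:Mul1
c13: CDB Add1=-72 | r0:-72,r1:Mul2,r2:Add2,r3:6,r4:Mul1

STATUS = TAG Add2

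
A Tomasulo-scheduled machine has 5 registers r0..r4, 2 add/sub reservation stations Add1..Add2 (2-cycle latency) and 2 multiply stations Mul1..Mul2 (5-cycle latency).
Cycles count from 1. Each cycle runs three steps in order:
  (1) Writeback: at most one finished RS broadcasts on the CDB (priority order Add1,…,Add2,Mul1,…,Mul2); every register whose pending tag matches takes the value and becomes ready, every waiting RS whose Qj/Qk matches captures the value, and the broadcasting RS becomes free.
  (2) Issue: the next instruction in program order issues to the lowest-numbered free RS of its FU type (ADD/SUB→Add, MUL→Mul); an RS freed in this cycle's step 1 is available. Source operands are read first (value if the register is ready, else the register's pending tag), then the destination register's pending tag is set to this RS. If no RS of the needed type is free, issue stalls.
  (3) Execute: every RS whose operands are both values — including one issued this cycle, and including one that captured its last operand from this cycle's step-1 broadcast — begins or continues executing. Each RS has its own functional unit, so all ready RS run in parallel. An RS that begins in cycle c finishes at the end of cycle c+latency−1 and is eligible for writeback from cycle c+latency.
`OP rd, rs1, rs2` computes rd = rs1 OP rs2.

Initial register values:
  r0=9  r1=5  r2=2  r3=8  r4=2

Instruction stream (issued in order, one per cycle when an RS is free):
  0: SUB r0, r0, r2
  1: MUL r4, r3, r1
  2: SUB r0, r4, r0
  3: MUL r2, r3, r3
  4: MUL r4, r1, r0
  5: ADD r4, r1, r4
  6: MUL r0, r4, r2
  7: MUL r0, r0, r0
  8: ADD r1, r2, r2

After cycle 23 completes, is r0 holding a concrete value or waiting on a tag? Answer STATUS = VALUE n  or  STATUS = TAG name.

STATUS = TAG Mul1

cycle 1: issue SUB r0<-Add1 // r0:Add1,r1:5,r2:2,r3:8,r4:2
cycle 2: issue MUL r4<-Mul1 // r0:Add1,r1:5,r2:2,r3:8,r4:Mul1
cycle 3: CDB Add1=7; issue SUB r0<-Add1 // r0:Add1,r1:5,r2:2,r3:8,r4:Mul1
cycle 4: issue MUL r2<-Mul2 // r0:Add1,r1:5,r2:Mul2,r3:8,r4:Mul1
cycle 5: stall // r0:Add1,r1:5,r2:Mul2,r3:8,r4:Mul1
cycle 6: stall // r0:Add1,r1:5,r2:Mul2,r3:8,r4:Mul1
cycle 7: CDB Mul1=40; issue MUL r4<-Mul1 // r0:Add1,r1:5,r2:Mul2,r3:8,r4:Mul1
cycle 8: issue ADD r4<-Add2 // r0:Add1,r1:5,r2:Mul2,r3:8,r4:Add2
cycle 9: CDB Add1=33; stall // r0:33,r1:5,r2:Mul2,r3:8,r4:Add2
cycle 10: CDB Mul2=64; issue MUL r0<-Mul2 // r0:Mul2,r1:5,r2:64,r3:8,r4:Add2
cycle 11: stall // r0:Mul2,r1:5,r2:64,r3:8,r4:Add2
cycle 12: stall // r0:Mul2,r1:5,r2:64,r3:8,r4:Add2
cycle 13: stall // r0:Mul2,r1:5,r2:64,r3:8,r4:Add2
cycle 14: CDB Mul1=165; issue MUL r0<-Mul1 // r0:Mul1,r1:5,r2:64,r3:8,r4:Add2
cycle 15: issue ADD r1<-Add1 // r0:Mul1,r1:Add1,r2:64,r3:8,r4:Add2
cycle 16: CDB Add2=170 // r0:Mul1,r1:Add1,r2:64,r3:8,r4:170
cycle 17: CDB Add1=128 // r0:Mul1,r1:128,r2:64,r3:8,r4:170
cycle 18: - // r0:Mul1,r1:128,r2:64,r3:8,r4:170
cycle 19: - // r0:Mul1,r1:128,r2:64,r3:8,r4:170
cycle 20: - // r0:Mul1,r1:128,r2:64,r3:8,r4:170
cycle 21: CDB Mul2=10880 // r0:Mul1,r1:128,r2:64,r3:8,r4:170
cycle 22: - // r0:Mul1,r1:128,r2:64,r3:8,r4:170
cycle 23: - // r0:Mul1,r1:128,r2:64,r3:8,r4:170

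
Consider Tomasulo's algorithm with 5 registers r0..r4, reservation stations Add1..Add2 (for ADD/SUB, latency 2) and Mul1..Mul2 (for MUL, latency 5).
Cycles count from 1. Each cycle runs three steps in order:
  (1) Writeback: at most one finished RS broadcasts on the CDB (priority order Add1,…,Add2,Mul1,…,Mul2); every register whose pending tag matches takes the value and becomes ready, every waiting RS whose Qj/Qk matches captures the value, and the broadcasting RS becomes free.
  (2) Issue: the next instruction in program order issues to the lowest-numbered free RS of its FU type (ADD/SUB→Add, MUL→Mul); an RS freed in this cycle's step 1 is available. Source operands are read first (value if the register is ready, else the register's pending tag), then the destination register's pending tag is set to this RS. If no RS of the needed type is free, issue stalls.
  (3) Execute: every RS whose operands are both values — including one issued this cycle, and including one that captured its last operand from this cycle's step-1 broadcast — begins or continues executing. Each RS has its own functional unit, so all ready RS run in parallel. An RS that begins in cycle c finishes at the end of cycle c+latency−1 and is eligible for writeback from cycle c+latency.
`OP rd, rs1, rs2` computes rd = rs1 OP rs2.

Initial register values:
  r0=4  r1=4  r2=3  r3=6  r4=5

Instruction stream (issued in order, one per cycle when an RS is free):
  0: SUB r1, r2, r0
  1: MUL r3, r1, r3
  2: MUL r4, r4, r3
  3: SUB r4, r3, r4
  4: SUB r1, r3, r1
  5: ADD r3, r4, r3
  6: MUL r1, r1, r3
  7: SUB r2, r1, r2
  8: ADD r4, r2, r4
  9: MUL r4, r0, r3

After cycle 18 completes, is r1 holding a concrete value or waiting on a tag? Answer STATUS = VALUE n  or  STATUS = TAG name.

cycle 1: issue SUB r1<-Add1 // r0:4,r1:Add1,r2:3,r3:6,r4:5
cycle 2: issue MUL r3<-Mul1 // r0:4,r1:Add1,r2:3,r3:Mul1,r4:5
cycle 3: CDB Add1=-1; issue MUL r4<-Mul2 // r0:4,r1:-1,r2:3,r3:Mul1,r4:Mul2
cycle 4: issue SUB r4<-Add1 // r0:4,r1:-1,r2:3,r3:Mul1,r4:Add1
cycle 5: issue SUB r1<-Add2 // r0:4,r1:Add2,r2:3,r3:Mul1,r4:Add1
cycle 6: stall // r0:4,r1:Add2,r2:3,r3:Mul1,r4:Add1
cycle 7: stall // r0:4,r1:Add2,r2:3,r3:Mul1,r4:Add1
cycle 8: CDB Mul1=-6; stall // r0:4,r1:Add2,r2:3,r3:-6,r4:Add1
cycle 9: stall // r0:4,r1:Add2,r2:3,r3:-6,r4:Add1
cycle 10: CDB Add2=-5; issue ADD r3<-Add2 // r0:4,r1:-5,r2:3,r3:Add2,r4:Add1
cycle 11: issue MUL r1<-Mul1 // r0:4,r1:Mul1,r2:3,r3:Add2,r4:Add1
cycle 12: stall // r0:4,r1:Mul1,r2:3,r3:Add2,r4:Add1
cycle 13: CDB Mul2=-30; stall // r0:4,r1:Mul1,r2:3,r3:Add2,r4:Add1
cycle 14: stall // r0:4,r1:Mul1,r2:3,r3:Add2,r4:Add1
cycle 15: CDB Add1=24; issue SUB r2<-Add1 // r0:4,r1:Mul1,r2:Add1,r3:Add2,r4:24
cycle 16: stall // r0:4,r1:Mul1,r2:Add1,r3:Add2,r4:24
cycle 17: CDB Add2=18; issue ADD r4<-Add2 // r0:4,r1:Mul1,r2:Add1,r3:18,r4:Add2
cycle 18: issue MUL r4<-Mul2 // r0:4,r1:Mul1,r2:Add1,r3:18,r4:Mul2

STATUS = TAG Mul1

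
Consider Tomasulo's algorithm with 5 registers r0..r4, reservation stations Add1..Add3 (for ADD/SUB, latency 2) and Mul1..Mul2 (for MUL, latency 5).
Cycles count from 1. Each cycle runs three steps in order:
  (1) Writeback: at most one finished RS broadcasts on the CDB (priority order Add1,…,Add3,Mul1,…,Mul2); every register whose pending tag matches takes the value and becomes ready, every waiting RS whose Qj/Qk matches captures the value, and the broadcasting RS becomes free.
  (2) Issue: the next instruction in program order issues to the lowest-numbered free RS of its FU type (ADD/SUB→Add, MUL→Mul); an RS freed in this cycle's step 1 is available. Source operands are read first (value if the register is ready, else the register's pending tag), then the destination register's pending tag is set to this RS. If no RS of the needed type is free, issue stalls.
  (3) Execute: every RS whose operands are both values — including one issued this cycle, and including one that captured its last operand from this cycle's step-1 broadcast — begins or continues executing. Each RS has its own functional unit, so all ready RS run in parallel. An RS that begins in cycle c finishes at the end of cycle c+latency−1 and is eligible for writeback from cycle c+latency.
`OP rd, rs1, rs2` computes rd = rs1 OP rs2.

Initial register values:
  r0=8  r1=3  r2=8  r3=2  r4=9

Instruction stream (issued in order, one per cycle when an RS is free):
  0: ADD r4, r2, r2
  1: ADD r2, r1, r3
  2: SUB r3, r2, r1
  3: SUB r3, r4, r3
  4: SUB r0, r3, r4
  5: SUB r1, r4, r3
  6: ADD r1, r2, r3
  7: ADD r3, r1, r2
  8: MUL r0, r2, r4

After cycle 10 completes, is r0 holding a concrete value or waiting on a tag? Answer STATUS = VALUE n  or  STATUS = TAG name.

STATUS = TAG Add3

cycle 1: issue ADD r4<-Add1 // r0:8,r1:3,r2:8,r3:2,r4:Add1
cycle 2: issue ADD r2<-Add2 // r0:8,r1:3,r2:Add2,r3:2,r4:Add1
cycle 3: CDB Add1=16; issue SUB r3<-Add1 // r0:8,r1:3,r2:Add2,r3:Add1,r4:16
cycle 4: CDB Add2=5; issue SUB r3<-Add2 // r0:8,r1:3,r2:5,r3:Add2,r4:16
cycle 5: issue SUB r0<-Add3 // r0:Add3,r1:3,r2:5,r3:Add2,r4:16
cycle 6: CDB Add1=2; issue SUB r1<-Add1 // r0:Add3,r1:Add1,r2:5,r3:Add2,r4:16
cycle 7: stall // r0:Add3,r1:Add1,r2:5,r3:Add2,r4:16
cycle 8: CDB Add2=14; issue ADD r1<-Add2 // r0:Add3,r1:Add2,r2:5,r3:14,r4:16
cycle 9: stall // r0:Add3,r1:Add2,r2:5,r3:14,r4:16
cycle 10: CDB Add1=2; issue ADD r3<-Add1 // r0:Add3,r1:Add2,r2:5,r3:Add1,r4:16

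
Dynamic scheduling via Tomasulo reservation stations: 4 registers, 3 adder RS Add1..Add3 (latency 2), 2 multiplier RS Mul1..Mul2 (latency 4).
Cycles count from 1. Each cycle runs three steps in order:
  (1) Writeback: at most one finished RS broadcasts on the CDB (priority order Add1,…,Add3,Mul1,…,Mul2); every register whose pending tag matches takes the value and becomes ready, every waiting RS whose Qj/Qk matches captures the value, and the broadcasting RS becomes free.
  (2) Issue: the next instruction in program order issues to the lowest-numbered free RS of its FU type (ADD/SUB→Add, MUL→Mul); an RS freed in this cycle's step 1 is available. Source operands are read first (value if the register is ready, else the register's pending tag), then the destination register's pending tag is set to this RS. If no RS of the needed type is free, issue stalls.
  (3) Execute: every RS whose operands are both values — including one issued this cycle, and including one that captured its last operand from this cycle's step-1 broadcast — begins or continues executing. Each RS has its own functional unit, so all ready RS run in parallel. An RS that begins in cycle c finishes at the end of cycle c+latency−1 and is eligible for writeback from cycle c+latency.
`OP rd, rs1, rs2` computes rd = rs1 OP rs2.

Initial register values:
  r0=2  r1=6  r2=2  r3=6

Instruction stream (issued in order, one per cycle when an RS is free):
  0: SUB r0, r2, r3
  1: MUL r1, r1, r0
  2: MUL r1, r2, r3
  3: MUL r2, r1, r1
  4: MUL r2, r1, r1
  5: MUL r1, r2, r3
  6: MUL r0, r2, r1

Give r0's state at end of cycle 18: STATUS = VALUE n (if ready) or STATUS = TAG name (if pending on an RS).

  c1: issue SUB r0<-Add1  regs: r0:Add1,r1:6,r2:2,r3:6
  c2: issue MUL r1<-Mul1  regs: r0:Add1,r1:Mul1,r2:2,r3:6
  c3: CDB Add1=-4; issue MUL r1<-Mul2  regs: r0:-4,r1:Mul2,r2:2,r3:6
  c4: stall  regs: r0:-4,r1:Mul2,r2:2,r3:6
  c5: stall  regs: r0:-4,r1:Mul2,r2:2,r3:6
  c6: stall  regs: r0:-4,r1:Mul2,r2:2,r3:6
  c7: CDB Mul1=-24; issue MUL r2<-Mul1  regs: r0:-4,r1:Mul2,r2:Mul1,r3:6
  c8: CDB Mul2=12; issue MUL r2<-Mul2  regs: r0:-4,r1:12,r2:Mul2,r3:6
  c9: stall  regs: r0:-4,r1:12,r2:Mul2,r3:6
  c10: stall  regs: r0:-4,r1:12,r2:Mul2,r3:6
  c11: stall  regs: r0:-4,r1:12,r2:Mul2,r3:6
  c12: CDB Mul1=144; issue MUL r1<-Mul1  regs: r0:-4,r1:Mul1,r2:Mul2,r3:6
  c13: CDB Mul2=144; issue MUL r0<-Mul2  regs: r0:Mul2,r1:Mul1,r2:144,r3:6
  c14: -  regs: r0:Mul2,r1:Mul1,r2:144,r3:6
  c15: -  regs: r0:Mul2,r1:Mul1,r2:144,r3:6
  c16: -  regs: r0:Mul2,r1:Mul1,r2:144,r3:6
  c17: CDB Mul1=864  regs: r0:Mul2,r1:864,r2:144,r3:6
  c18: -  regs: r0:Mul2,r1:864,r2:144,r3:6

STATUS = TAG Mul2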